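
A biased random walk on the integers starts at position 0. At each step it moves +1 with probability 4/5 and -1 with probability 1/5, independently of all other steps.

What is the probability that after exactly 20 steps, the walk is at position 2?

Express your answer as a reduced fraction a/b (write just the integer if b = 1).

To reach position 2 after 20 steps: need 11 steps of +1 and 9 steps of -1.
Number of such sequences: C(20,11) = 167960
Each has probability (4/5)^11 · (1/5)^9 = 4194304/95367431640625
P = 167960 · 4194304/95367431640625 = 140895059968/19073486328125

Answer: 140895059968/19073486328125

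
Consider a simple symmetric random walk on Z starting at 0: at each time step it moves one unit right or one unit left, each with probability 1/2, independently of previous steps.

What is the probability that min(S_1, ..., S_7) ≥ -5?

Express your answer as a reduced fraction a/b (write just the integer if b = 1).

Answer: 63/64

Derivation:
Let f(t,s) = #length-t paths at position s with S_1..S_t all ≥ -5.
f(t,s) = f(t-1,s-1) + f(t-1,s+1) for s ≥ -5; f(t,s) = 0 for s < -5.
t=0: f(0,0)=1
t=1: f(1,-1)=1 f(1,1)=1
t=2: f(2,-2)=1 f(2,0)=2 f(2,2)=1
t=3: f(3,-3)=1 f(3,-1)=3 f(3,1)=3 f(3,3)=1
t=4: f(4,-4)=1 f(4,-2)=4 f(4,0)=6 f(4,2)=4 f(4,4)=1
t=5: f(5,-5)=1 f(5,-3)=5 f(5,-1)=10 f(5,1)=10 f(5,3)=5 f(5,5)=1
t=6: f(6,-4)=6 f(6,-2)=15 f(6,0)=20 f(6,2)=15 f(6,4)=6 f(6,6)=1
t=7: f(7,-5)=6 f(7,-3)=21 f(7,-1)=35 f(7,1)=35 f(7,3)=21 f(7,5)=7 f(7,7)=1
Σ_s f(7,s) = 126
P = 126/128 = 63/64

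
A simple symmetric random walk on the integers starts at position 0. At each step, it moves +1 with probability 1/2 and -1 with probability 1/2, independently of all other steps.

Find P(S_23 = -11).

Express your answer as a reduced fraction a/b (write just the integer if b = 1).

Answer: 100947/8388608

Derivation:
To reach position -11 after 23 steps: need 6 steps of +1 and 17 of -1.
Favorable paths: C(23,6) = 100947
Total paths: 2^23 = 8388608
P = 100947/8388608 = 100947/8388608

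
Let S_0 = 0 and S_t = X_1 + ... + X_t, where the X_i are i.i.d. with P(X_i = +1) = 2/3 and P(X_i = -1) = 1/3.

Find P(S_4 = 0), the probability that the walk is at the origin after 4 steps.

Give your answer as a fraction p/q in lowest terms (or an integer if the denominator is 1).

Answer: 8/27

Derivation:
To be at 0 after 4 steps: need exactly 2 steps of +1 and 2 of -1.
Number of such sequences: C(4,2) = 6
Each has probability (2/3)^2 · (1/3)^2 = 4/81
P = 6 · 4/81 = 8/27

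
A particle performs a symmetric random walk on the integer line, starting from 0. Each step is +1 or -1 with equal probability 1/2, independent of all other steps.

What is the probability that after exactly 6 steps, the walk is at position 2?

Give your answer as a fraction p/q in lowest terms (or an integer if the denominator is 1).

Answer: 15/64

Derivation:
To reach position 2 after 6 steps: need 4 steps of +1 and 2 of -1.
Favorable paths: C(6,4) = 15
Total paths: 2^6 = 64
P = 15/64 = 15/64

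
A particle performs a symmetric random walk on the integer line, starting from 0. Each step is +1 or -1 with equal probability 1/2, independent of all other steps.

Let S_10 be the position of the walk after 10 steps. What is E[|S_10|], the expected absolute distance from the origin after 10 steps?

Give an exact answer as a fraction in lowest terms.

S_10 takes values m ≡ 0 (mod 2) with |m| ≤ 10; P(S_10=m) = C(10,(10+m)/2)/2^10.
Total paths: 2^10 = 1024
Distribution: P(S=-10)=1/1024, P(S=-8)=10/1024, P(S=-6)=45/1024, P(S=-4)=120/1024, P(S=-2)=210/1024, P(S=0)=252/1024, P(S=2)=210/1024, P(S=4)=120/1024, P(S=6)=45/1024, P(S=8)=10/1024, P(S=10)=1/1024
E[|S_10|] = Σ_m |m|·P(S_10=m) = 2520/1024 = 315/128

Answer: 315/128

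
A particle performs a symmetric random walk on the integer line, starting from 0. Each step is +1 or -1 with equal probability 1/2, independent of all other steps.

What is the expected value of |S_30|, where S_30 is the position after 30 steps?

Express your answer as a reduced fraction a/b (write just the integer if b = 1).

S_30 takes values m ≡ 0 (mod 2) with |m| ≤ 30; P(S_30=m) = C(30,(30+m)/2)/2^30.
Total paths: 2^30 = 1073741824
Distribution: P(S=-30)=1/1073741824, P(S=-28)=30/1073741824, P(S=-26)=435/1073741824, P(S=-24)=4060/1073741824, P(S=-22)=27405/1073741824, P(S=-20)=142506/1073741824, P(S=-18)=593775/1073741824, P(S=-16)=2035800/1073741824, P(S=-14)=5852925/1073741824, P(S=-12)=14307150/1073741824, P(S=-10)=30045015/1073741824, P(S=-8)=54627300/1073741824, P(S=-6)=86493225/1073741824, P(S=-4)=119759850/1073741824, P(S=-2)=145422675/1073741824, P(S=0)=155117520/1073741824, P(S=2)=145422675/1073741824, P(S=4)=119759850/1073741824, P(S=6)=86493225/1073741824, P(S=8)=54627300/1073741824, P(S=10)=30045015/1073741824, P(S=12)=14307150/1073741824, P(S=14)=5852925/1073741824, P(S=16)=2035800/1073741824, P(S=18)=593775/1073741824, P(S=20)=142506/1073741824, P(S=22)=27405/1073741824, P(S=24)=4060/1073741824, P(S=26)=435/1073741824, P(S=28)=30/1073741824, P(S=30)=1/1073741824
E[|S_30|] = Σ_m |m|·P(S_30=m) = 4653525600/1073741824 = 145422675/33554432

Answer: 145422675/33554432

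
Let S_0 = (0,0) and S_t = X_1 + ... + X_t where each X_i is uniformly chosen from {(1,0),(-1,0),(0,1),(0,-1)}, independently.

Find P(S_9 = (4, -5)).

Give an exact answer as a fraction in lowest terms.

Let h be the number of horizontal steps (so 9-h are vertical). To end at (4,-5) need (h+4)/2 right-steps and ((9-h)-5)/2 up-steps.
Sum over h with 4 ≤ h ≤ 4, h ≡ 0 (mod 2), 9-h ≡ 1 (mod 2):
h=4: C(9,4)·C(4,4)·C(5,0) = 126·1·1 = 126
Total favorable: 126
Total paths: 4^9 = 262144
P = 126/262144 = 63/131072

Answer: 63/131072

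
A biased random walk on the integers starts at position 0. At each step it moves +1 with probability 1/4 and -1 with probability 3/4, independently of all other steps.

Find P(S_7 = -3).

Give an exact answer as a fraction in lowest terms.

Answer: 5103/16384

Derivation:
To reach position -3 after 7 steps: need 2 steps of +1 and 5 steps of -1.
Number of such sequences: C(7,2) = 21
Each has probability (1/4)^2 · (3/4)^5 = 243/16384
P = 21 · 243/16384 = 5103/16384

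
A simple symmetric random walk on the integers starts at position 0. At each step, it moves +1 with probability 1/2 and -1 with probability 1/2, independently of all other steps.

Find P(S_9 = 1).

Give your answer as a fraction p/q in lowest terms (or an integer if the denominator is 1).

To reach position 1 after 9 steps: need 5 steps of +1 and 4 of -1.
Favorable paths: C(9,5) = 126
Total paths: 2^9 = 512
P = 126/512 = 63/256

Answer: 63/256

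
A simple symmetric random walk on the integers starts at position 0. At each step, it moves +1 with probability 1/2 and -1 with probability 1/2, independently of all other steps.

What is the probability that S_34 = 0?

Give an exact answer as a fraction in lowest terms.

To return to 0 after 34 steps: need exactly 17 steps of +1 and 17 of -1.
Favorable paths: C(34,17) = 2333606220
Total paths: 2^34 = 17179869184
P = 2333606220/17179869184 = 583401555/4294967296

Answer: 583401555/4294967296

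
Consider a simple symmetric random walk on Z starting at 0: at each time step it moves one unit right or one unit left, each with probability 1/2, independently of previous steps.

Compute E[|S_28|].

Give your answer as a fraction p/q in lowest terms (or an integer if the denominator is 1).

S_28 takes values m ≡ 0 (mod 2) with |m| ≤ 28; P(S_28=m) = C(28,(28+m)/2)/2^28.
Total paths: 2^28 = 268435456
Distribution: P(S=-28)=1/268435456, P(S=-26)=28/268435456, P(S=-24)=378/268435456, P(S=-22)=3276/268435456, P(S=-20)=20475/268435456, P(S=-18)=98280/268435456, P(S=-16)=376740/268435456, P(S=-14)=1184040/268435456, P(S=-12)=3108105/268435456, P(S=-10)=6906900/268435456, P(S=-8)=13123110/268435456, P(S=-6)=21474180/268435456, P(S=-4)=30421755/268435456, P(S=-2)=37442160/268435456, P(S=0)=40116600/268435456, P(S=2)=37442160/268435456, P(S=4)=30421755/268435456, P(S=6)=21474180/268435456, P(S=8)=13123110/268435456, P(S=10)=6906900/268435456, P(S=12)=3108105/268435456, P(S=14)=1184040/268435456, P(S=16)=376740/268435456, P(S=18)=98280/268435456, P(S=20)=20475/268435456, P(S=22)=3276/268435456, P(S=24)=378/268435456, P(S=26)=28/268435456, P(S=28)=1/268435456
E[|S_28|] = Σ_m |m|·P(S_28=m) = 1123264800/268435456 = 35102025/8388608

Answer: 35102025/8388608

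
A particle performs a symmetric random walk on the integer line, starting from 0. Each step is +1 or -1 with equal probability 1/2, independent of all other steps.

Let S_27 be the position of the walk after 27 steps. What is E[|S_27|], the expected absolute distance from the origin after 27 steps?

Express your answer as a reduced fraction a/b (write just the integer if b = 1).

Answer: 35102025/8388608

Derivation:
S_27 takes values m ≡ 1 (mod 2) with |m| ≤ 27; P(S_27=m) = C(27,(27+m)/2)/2^27.
Total paths: 2^27 = 134217728
Distribution: P(S=-27)=1/134217728, P(S=-25)=27/134217728, P(S=-23)=351/134217728, P(S=-21)=2925/134217728, P(S=-19)=17550/134217728, P(S=-17)=80730/134217728, P(S=-15)=296010/134217728, P(S=-13)=888030/134217728, P(S=-11)=2220075/134217728, P(S=-9)=4686825/134217728, P(S=-7)=8436285/134217728, P(S=-5)=13037895/134217728, P(S=-3)=17383860/134217728, P(S=-1)=20058300/134217728, P(S=1)=20058300/134217728, P(S=3)=17383860/134217728, P(S=5)=13037895/134217728, P(S=7)=8436285/134217728, P(S=9)=4686825/134217728, P(S=11)=2220075/134217728, P(S=13)=888030/134217728, P(S=15)=296010/134217728, P(S=17)=80730/134217728, P(S=19)=17550/134217728, P(S=21)=2925/134217728, P(S=23)=351/134217728, P(S=25)=27/134217728, P(S=27)=1/134217728
E[|S_27|] = Σ_m |m|·P(S_27=m) = 561632400/134217728 = 35102025/8388608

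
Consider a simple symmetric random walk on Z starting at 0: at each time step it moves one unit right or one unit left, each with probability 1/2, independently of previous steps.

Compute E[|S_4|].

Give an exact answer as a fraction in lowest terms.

S_4 takes values m ≡ 0 (mod 2) with |m| ≤ 4; P(S_4=m) = C(4,(4+m)/2)/2^4.
Total paths: 2^4 = 16
Distribution: P(S=-4)=1/16, P(S=-2)=4/16, P(S=0)=6/16, P(S=2)=4/16, P(S=4)=1/16
E[|S_4|] = Σ_m |m|·P(S_4=m) = 24/16 = 3/2

Answer: 3/2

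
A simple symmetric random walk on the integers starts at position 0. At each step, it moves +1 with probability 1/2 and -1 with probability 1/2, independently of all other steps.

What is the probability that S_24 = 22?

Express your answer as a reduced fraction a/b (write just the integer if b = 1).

Answer: 3/2097152

Derivation:
To reach position 22 after 24 steps: need 23 steps of +1 and 1 of -1.
Favorable paths: C(24,23) = 24
Total paths: 2^24 = 16777216
P = 24/16777216 = 3/2097152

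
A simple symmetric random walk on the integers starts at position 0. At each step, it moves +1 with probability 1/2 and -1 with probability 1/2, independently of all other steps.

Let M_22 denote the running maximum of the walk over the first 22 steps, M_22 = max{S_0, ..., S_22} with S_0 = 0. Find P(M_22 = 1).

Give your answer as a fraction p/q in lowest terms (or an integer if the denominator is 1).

Answer: 323323/2097152

Derivation:
Let M_22 = max(S_0,...,S_22). Use the reflection principle: for j ≥ 1, #{paths with M_22 ≥ j} = #{S_22 ≥ j} + #{S_22 ≥ j+1}.
By reflection, #{M_22 ≥ 1} = #{S_22 ≥ 1} + #{S_22 ≥ 2} = 1744436 + 1744436 = 3488872.
#{M_22 ≥ 2} = #{S_22 ≥ 2} + #{S_22 ≥ 3} = 1744436 + 1097790 = 2842226.
#{M_22 = 1} = 3488872 - 2842226 = 646646.
P(M_22 = 1) = 646646/4194304 = 323323/2097152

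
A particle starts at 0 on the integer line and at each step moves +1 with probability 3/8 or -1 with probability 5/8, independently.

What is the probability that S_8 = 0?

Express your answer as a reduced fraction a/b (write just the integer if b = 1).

To be at 0 after 8 steps: need exactly 4 steps of +1 and 4 of -1.
Number of such sequences: C(8,4) = 70
Each has probability (3/8)^4 · (5/8)^4 = 50625/16777216
P = 70 · 50625/16777216 = 1771875/8388608

Answer: 1771875/8388608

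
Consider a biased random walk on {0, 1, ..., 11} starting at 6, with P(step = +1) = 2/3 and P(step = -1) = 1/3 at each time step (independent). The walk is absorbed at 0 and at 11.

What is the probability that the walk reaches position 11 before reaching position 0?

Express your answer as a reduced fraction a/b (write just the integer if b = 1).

Answer: 2016/2047

Derivation:
Biased walk: p = 2/3, q = 1/3, r = q/p = 1/2
Gambler's ruin: P(hit 11 before 0 | start at 6) = (1 - r^a)/(1 - r^N)
r^6 = 1/64; r^11 = 1/2048
P = (1 - 1/64) / (1 - 1/2048) = 63/64 / 2047/2048 = 2016/2047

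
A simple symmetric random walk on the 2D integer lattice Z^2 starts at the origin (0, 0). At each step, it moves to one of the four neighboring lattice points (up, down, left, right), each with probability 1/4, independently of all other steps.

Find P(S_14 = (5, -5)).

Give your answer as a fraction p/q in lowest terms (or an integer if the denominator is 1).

Answer: 39039/33554432

Derivation:
Let h be the number of horizontal steps (so 14-h are vertical). To end at (5,-5) need (h+5)/2 right-steps and ((14-h)-5)/2 up-steps.
Sum over h with 5 ≤ h ≤ 9, h ≡ 1 (mod 2), 14-h ≡ 1 (mod 2):
h=5: C(14,5)·C(5,5)·C(9,2) = 2002·1·36 = 72072
h=7: C(14,7)·C(7,6)·C(7,1) = 3432·7·7 = 168168
h=9: C(14,9)·C(9,7)·C(5,0) = 2002·36·1 = 72072
Total favorable: 312312
Total paths: 4^14 = 268435456
P = 312312/268435456 = 39039/33554432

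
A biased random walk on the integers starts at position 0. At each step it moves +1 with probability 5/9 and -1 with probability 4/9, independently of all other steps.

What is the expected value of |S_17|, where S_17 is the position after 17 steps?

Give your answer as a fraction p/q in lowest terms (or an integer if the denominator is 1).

Answer: 2262856612140739/617673396283947

Derivation:
S_17 takes values m ≡ 1 (mod 2) with |m| ≤ 17; P(S_17=m) = C(17,(17+m)/2) · (5/9)^((17+m)/2) · (4/9)^((17-m)/2).
Distribution: P(S=-17)=17179869184/16677181699666569, P(S=-15)=365072220160/16677181699666569, P(S=-13)=3650722201600/16677181699666569, P(S=-11)=22817013760000/16677181699666569, P(S=-9)=99824435200000/16677181699666569, P(S=-7)=324429414400000/16677181699666569, P(S=-5)=811073536000000/16677181699666569, P(S=-3)=1593180160000000/16677181699666569, P(S=-1)=2489344000000000/16677181699666569, P(S=1)=3111680000000000/16677181699666569, P(S=3)=3111680000000000/16677181699666569, P(S=5)=2475200000000000/16677181699666569, P(S=7)=1547000000000000/16677181699666569, P(S=9)=743750000000000/16677181699666569, P(S=11)=265625000000000/16677181699666569, P(S=13)=66406250000000/16677181699666569, P(S=15)=10375976562500/16677181699666569, P(S=17)=762939453125/16677181699666569
E[|S_17|] = Σ_m |m|·P(S_17=m) = 2262856612140739/617673396283947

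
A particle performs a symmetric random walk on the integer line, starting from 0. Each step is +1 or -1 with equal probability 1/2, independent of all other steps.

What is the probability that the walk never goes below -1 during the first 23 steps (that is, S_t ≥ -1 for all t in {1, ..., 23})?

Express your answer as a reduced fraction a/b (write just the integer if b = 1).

Answer: 676039/2097152

Derivation:
Let f(t,s) = #length-t paths at position s with S_1..S_t all ≥ -1.
f(t,s) = f(t-1,s-1) + f(t-1,s+1) for s ≥ -1; f(t,s) = 0 for s < -1.
t=0: f(0,0)=1
t=1: f(1,-1)=1 f(1,1)=1
t=2: f(2,0)=2 f(2,2)=1
t=3: f(3,-1)=2 f(3,1)=3 f(3,3)=1
t=4: f(4,0)=5 f(4,2)=4 f(4,4)=1
t=5: f(5,-1)=5 f(5,1)=9 f(5,3)=5 f(5,5)=1
t=6: f(6,0)=14 f(6,2)=14 f(6,4)=6 f(6,6)=1
t=7: f(7,-1)=14 f(7,1)=28 f(7,3)=20 f(7,5)=7 f(7,7)=1
t=8: f(8,0)=42 f(8,2)=48 f(8,4)=27 f(8,6)=8 f(8,8)=1
t=9: f(9,-1)=42 f(9,1)=90 f(9,3)=75 f(9,5)=35 f(9,7)=9 f(9,9)=1
t=10: f(10,0)=132 f(10,2)=165 f(10,4)=110 f(10,6)=44 f(10,8)=10 f(10,10)=1
t=11: f(11,-1)=132 f(11,1)=297 f(11,3)=275 f(11,5)=154 f(11,7)=54 f(11,9)=11 f(11,11)=1
t=12: f(12,0)=429 f(12,2)=572 f(12,4)=429 f(12,6)=208 f(12,8)=65 f(12,10)=12 f(12,12)=1
t=13: f(13,-1)=429 f(13,1)=1001 f(13,3)=1001 f(13,5)=637 f(13,7)=273 f(13,9)=77 f(13,11)=13 f(13,13)=1
t=14: f(14,0)=1430 f(14,2)=2002 f(14,4)=1638 f(14,6)=910 f(14,8)=350 f(14,10)=90 f(14,12)=14 f(14,14)=1
t=15: f(15,-1)=1430 f(15,1)=3432 f(15,3)=3640 f(15,5)=2548 f(15,7)=1260 f(15,9)=440 f(15,11)=104 f(15,13)=15 f(15,15)=1
t=16: f(16,0)=4862 f(16,2)=7072 f(16,4)=6188 f(16,6)=3808 f(16,8)=1700 f(16,10)=544 f(16,12)=119 f(16,14)=16 f(16,16)=1
t=17: f(17,-1)=4862 f(17,1)=11934 f(17,3)=13260 f(17,5)=9996 f(17,7)=5508 f(17,9)=2244 f(17,11)=663 f(17,13)=135 f(17,15)=17 f(17,17)=1
t=18: f(18,0)=16796 f(18,2)=25194 f(18,4)=23256 f(18,6)=15504 f(18,8)=7752 f(18,10)=2907 f(18,12)=798 f(18,14)=152 f(18,16)=18 f(18,18)=1
t=19: f(19,-1)=16796 f(19,1)=41990 f(19,3)=48450 f(19,5)=38760 f(19,7)=23256 f(19,9)=10659 f(19,11)=3705 f(19,13)=950 f(19,15)=170 f(19,17)=19 f(19,19)=1
t=20: f(20,0)=58786 f(20,2)=90440 f(20,4)=87210 f(20,6)=62016 f(20,8)=33915 f(20,10)=14364 f(20,12)=4655 f(20,14)=1120 f(20,16)=189 f(20,18)=20 f(20,20)=1
t=21: f(21,-1)=58786 f(21,1)=149226 f(21,3)=177650 f(21,5)=149226 f(21,7)=95931 f(21,9)=48279 f(21,11)=19019 f(21,13)=5775 f(21,15)=1309 f(21,17)=209 f(21,19)=21 f(21,21)=1
t=22: f(22,0)=208012 f(22,2)=326876 f(22,4)=326876 f(22,6)=245157 f(22,8)=144210 f(22,10)=67298 f(22,12)=24794 f(22,14)=7084 f(22,16)=1518 f(22,18)=230 f(22,20)=22 f(22,22)=1
t=23: f(23,-1)=208012 f(23,1)=534888 f(23,3)=653752 f(23,5)=572033 f(23,7)=389367 f(23,9)=211508 f(23,11)=92092 f(23,13)=31878 f(23,15)=8602 f(23,17)=1748 f(23,19)=252 f(23,21)=23 f(23,23)=1
Σ_s f(23,s) = 2704156
P = 2704156/8388608 = 676039/2097152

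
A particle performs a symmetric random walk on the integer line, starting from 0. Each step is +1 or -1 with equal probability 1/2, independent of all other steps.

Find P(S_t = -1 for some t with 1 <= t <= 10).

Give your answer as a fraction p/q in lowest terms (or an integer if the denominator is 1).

Answer: 193/256

Derivation:
Count via complement. Let g(t,s) = #length-t paths at position s with S_1..S_t all ≠ -1.
g(t,s) = g(t-1,s-1) + g(t-1,s+1) for s ≠ -1; g(t,-1) = 0.
t=0: g(0,0)=1
t=1: g(1,1)=1
t=2: g(2,0)=1 g(2,2)=1
t=3: g(3,1)=2 g(3,3)=1
t=4: g(4,0)=2 g(4,2)=3 g(4,4)=1
t=5: g(5,1)=5 g(5,3)=4 g(5,5)=1
t=6: g(6,0)=5 g(6,2)=9 g(6,4)=5 g(6,6)=1
t=7: g(7,1)=14 g(7,3)=14 g(7,5)=6 g(7,7)=1
t=8: g(8,0)=14 g(8,2)=28 g(8,4)=20 g(8,6)=7 g(8,8)=1
t=9: g(9,1)=42 g(9,3)=48 g(9,5)=27 g(9,7)=8 g(9,9)=1
t=10: g(10,0)=42 g(10,2)=90 g(10,4)=75 g(10,6)=35 g(10,8)=9 g(10,10)=1
Paths never hitting -1: Σ_s g(10,s) = 252
Paths hitting -1: 2^10 - 252 = 772
P = 772/1024 = 193/256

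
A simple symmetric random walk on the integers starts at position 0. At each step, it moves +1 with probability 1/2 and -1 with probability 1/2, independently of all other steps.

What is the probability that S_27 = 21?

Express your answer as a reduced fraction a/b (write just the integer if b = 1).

Answer: 2925/134217728

Derivation:
To reach position 21 after 27 steps: need 24 steps of +1 and 3 of -1.
Favorable paths: C(27,24) = 2925
Total paths: 2^27 = 134217728
P = 2925/134217728 = 2925/134217728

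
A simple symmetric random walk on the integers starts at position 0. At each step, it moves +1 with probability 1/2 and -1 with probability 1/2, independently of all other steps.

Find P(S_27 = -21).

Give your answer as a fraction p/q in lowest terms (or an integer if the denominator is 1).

Answer: 2925/134217728

Derivation:
To reach position -21 after 27 steps: need 3 steps of +1 and 24 of -1.
Favorable paths: C(27,3) = 2925
Total paths: 2^27 = 134217728
P = 2925/134217728 = 2925/134217728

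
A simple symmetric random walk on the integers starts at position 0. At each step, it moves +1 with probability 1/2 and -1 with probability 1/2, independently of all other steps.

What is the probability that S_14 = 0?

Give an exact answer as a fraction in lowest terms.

Answer: 429/2048

Derivation:
To return to 0 after 14 steps: need exactly 7 steps of +1 and 7 of -1.
Favorable paths: C(14,7) = 3432
Total paths: 2^14 = 16384
P = 3432/16384 = 429/2048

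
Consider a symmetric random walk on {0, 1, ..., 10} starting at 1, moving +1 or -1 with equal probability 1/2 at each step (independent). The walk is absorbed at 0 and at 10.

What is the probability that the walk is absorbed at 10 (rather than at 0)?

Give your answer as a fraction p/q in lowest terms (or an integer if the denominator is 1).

Answer: 1/10

Derivation:
Symmetric walk (p = 1/2): the harmonic-function argument gives P(hit 10 before 0 | start at 1) = a/N.
P = 1/10 = 1/10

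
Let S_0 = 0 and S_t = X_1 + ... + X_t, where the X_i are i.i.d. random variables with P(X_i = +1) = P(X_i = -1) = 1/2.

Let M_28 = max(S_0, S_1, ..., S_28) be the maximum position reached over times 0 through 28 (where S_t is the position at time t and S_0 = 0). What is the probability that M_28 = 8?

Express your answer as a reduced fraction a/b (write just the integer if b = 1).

Let M_28 = max(S_0,...,S_28). Use the reflection principle: for j ≥ 1, #{paths with M_28 ≥ j} = #{S_28 ≥ j} + #{S_28 ≥ j+1}.
By reflection, #{M_28 ≥ 8} = #{S_28 ≥ 8} + #{S_28 ≥ 9} = 24821333 + 11698223 = 36519556.
#{M_28 ≥ 9} = #{S_28 ≥ 9} + #{S_28 ≥ 10} = 11698223 + 11698223 = 23396446.
#{M_28 = 8} = 36519556 - 23396446 = 13123110.
P(M_28 = 8) = 13123110/268435456 = 6561555/134217728

Answer: 6561555/134217728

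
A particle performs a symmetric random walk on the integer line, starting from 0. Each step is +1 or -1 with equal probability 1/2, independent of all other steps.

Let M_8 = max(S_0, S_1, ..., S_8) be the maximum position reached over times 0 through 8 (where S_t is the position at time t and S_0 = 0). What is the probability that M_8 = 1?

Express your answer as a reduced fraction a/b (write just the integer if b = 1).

Answer: 7/32

Derivation:
Let M_8 = max(S_0,...,S_8). Use the reflection principle: for j ≥ 1, #{paths with M_8 ≥ j} = #{S_8 ≥ j} + #{S_8 ≥ j+1}.
By reflection, #{M_8 ≥ 1} = #{S_8 ≥ 1} + #{S_8 ≥ 2} = 93 + 93 = 186.
#{M_8 ≥ 2} = #{S_8 ≥ 2} + #{S_8 ≥ 3} = 93 + 37 = 130.
#{M_8 = 1} = 186 - 130 = 56.
P(M_8 = 1) = 56/256 = 7/32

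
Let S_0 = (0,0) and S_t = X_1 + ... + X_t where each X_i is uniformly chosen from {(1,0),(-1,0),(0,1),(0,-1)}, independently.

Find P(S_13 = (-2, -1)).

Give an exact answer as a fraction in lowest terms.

Answer: 552123/16777216

Derivation:
Let h be the number of horizontal steps (so 13-h are vertical). To end at (-2,-1) need (h-2)/2 right-steps and ((13-h)-1)/2 up-steps.
Sum over h with 2 ≤ h ≤ 12, h ≡ 0 (mod 2), 13-h ≡ 1 (mod 2):
h=2: C(13,2)·C(2,0)·C(11,5) = 78·1·462 = 36036
h=4: C(13,4)·C(4,1)·C(9,4) = 715·4·126 = 360360
h=6: C(13,6)·C(6,2)·C(7,3) = 1716·15·35 = 900900
h=8: C(13,8)·C(8,3)·C(5,2) = 1287·56·10 = 720720
h=10: C(13,10)·C(10,4)·C(3,1) = 286·210·3 = 180180
h=12: C(13,12)·C(12,5)·C(1,0) = 13·792·1 = 10296
Total favorable: 2208492
Total paths: 4^13 = 67108864
P = 2208492/67108864 = 552123/16777216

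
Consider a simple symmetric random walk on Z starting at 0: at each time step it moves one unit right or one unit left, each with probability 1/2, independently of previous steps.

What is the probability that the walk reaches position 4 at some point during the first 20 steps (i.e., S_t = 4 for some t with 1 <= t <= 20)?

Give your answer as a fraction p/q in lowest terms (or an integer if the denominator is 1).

Count via complement. Let g(t,s) = #length-t paths at position s with S_1..S_t all ≠ 4.
g(t,s) = g(t-1,s-1) + g(t-1,s+1) for s ≠ 4; g(t,4) = 0.
t=0: g(0,0)=1
t=1: g(1,-1)=1 g(1,1)=1
t=2: g(2,-2)=1 g(2,0)=2 g(2,2)=1
t=3: g(3,-3)=1 g(3,-1)=3 g(3,1)=3 g(3,3)=1
t=4: g(4,-4)=1 g(4,-2)=4 g(4,0)=6 g(4,2)=4
t=5: g(5,-5)=1 g(5,-3)=5 g(5,-1)=10 g(5,1)=10 g(5,3)=4
t=6: g(6,-6)=1 g(6,-4)=6 g(6,-2)=15 g(6,0)=20 g(6,2)=14
t=7: g(7,-7)=1 g(7,-5)=7 g(7,-3)=21 g(7,-1)=35 g(7,1)=34 g(7,3)=14
t=8: g(8,-8)=1 g(8,-6)=8 g(8,-4)=28 g(8,-2)=56 g(8,0)=69 g(8,2)=48
t=9: g(9,-9)=1 g(9,-7)=9 g(9,-5)=36 g(9,-3)=84 g(9,-1)=125 g(9,1)=117 g(9,3)=48
t=10: g(10,-10)=1 g(10,-8)=10 g(10,-6)=45 g(10,-4)=120 g(10,-2)=209 g(10,0)=242 g(10,2)=165
t=11: g(11,-11)=1 g(11,-9)=11 g(11,-7)=55 g(11,-5)=165 g(11,-3)=329 g(11,-1)=451 g(11,1)=407 g(11,3)=165
t=12: g(12,-12)=1 g(12,-10)=12 g(12,-8)=66 g(12,-6)=220 g(12,-4)=494 g(12,-2)=780 g(12,0)=858 g(12,2)=572
t=13: g(13,-13)=1 g(13,-11)=13 g(13,-9)=78 g(13,-7)=286 g(13,-5)=714 g(13,-3)=1274 g(13,-1)=1638 g(13,1)=1430 g(13,3)=572
t=14: g(14,-14)=1 g(14,-12)=14 g(14,-10)=91 g(14,-8)=364 g(14,-6)=1000 g(14,-4)=1988 g(14,-2)=2912 g(14,0)=3068 g(14,2)=2002
t=15: g(15,-15)=1 g(15,-13)=15 g(15,-11)=105 g(15,-9)=455 g(15,-7)=1364 g(15,-5)=2988 g(15,-3)=4900 g(15,-1)=5980 g(15,1)=5070 g(15,3)=2002
t=16: g(16,-16)=1 g(16,-14)=16 g(16,-12)=120 g(16,-10)=560 g(16,-8)=1819 g(16,-6)=4352 g(16,-4)=7888 g(16,-2)=10880 g(16,0)=11050 g(16,2)=7072
t=17: g(17,-17)=1 g(17,-15)=17 g(17,-13)=136 g(17,-11)=680 g(17,-9)=2379 g(17,-7)=6171 g(17,-5)=12240 g(17,-3)=18768 g(17,-1)=21930 g(17,1)=18122 g(17,3)=7072
t=18: g(18,-18)=1 g(18,-16)=18 g(18,-14)=153 g(18,-12)=816 g(18,-10)=3059 g(18,-8)=8550 g(18,-6)=18411 g(18,-4)=31008 g(18,-2)=40698 g(18,0)=40052 g(18,2)=25194
t=19: g(19,-19)=1 g(19,-17)=19 g(19,-15)=171 g(19,-13)=969 g(19,-11)=3875 g(19,-9)=11609 g(19,-7)=26961 g(19,-5)=49419 g(19,-3)=71706 g(19,-1)=80750 g(19,1)=65246 g(19,3)=25194
t=20: g(20,-20)=1 g(20,-18)=20 g(20,-16)=190 g(20,-14)=1140 g(20,-12)=4844 g(20,-10)=15484 g(20,-8)=38570 g(20,-6)=76380 g(20,-4)=121125 g(20,-2)=152456 g(20,0)=145996 g(20,2)=90440
Paths never hitting 4: Σ_s g(20,s) = 646646
Paths hitting 4: 2^20 - 646646 = 401930
P = 401930/1048576 = 200965/524288

Answer: 200965/524288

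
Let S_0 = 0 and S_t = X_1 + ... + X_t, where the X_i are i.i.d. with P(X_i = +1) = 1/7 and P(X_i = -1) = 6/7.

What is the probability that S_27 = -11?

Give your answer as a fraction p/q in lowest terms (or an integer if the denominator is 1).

Answer: 1352824324803801907200/65712362363534280139543

Derivation:
To reach position -11 after 27 steps: need 8 steps of +1 and 19 steps of -1.
Number of such sequences: C(27,8) = 2220075
Each has probability (1/7)^8 · (6/7)^19 = 609359740010496/65712362363534280139543
P = 2220075 · 609359740010496/65712362363534280139543 = 1352824324803801907200/65712362363534280139543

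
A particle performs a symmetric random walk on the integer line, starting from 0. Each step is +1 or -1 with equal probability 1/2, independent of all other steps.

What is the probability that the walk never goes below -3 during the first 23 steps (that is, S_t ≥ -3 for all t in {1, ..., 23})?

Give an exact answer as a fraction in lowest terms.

Let f(t,s) = #length-t paths at position s with S_1..S_t all ≥ -3.
f(t,s) = f(t-1,s-1) + f(t-1,s+1) for s ≥ -3; f(t,s) = 0 for s < -3.
t=0: f(0,0)=1
t=1: f(1,-1)=1 f(1,1)=1
t=2: f(2,-2)=1 f(2,0)=2 f(2,2)=1
t=3: f(3,-3)=1 f(3,-1)=3 f(3,1)=3 f(3,3)=1
t=4: f(4,-2)=4 f(4,0)=6 f(4,2)=4 f(4,4)=1
t=5: f(5,-3)=4 f(5,-1)=10 f(5,1)=10 f(5,3)=5 f(5,5)=1
t=6: f(6,-2)=14 f(6,0)=20 f(6,2)=15 f(6,4)=6 f(6,6)=1
t=7: f(7,-3)=14 f(7,-1)=34 f(7,1)=35 f(7,3)=21 f(7,5)=7 f(7,7)=1
t=8: f(8,-2)=48 f(8,0)=69 f(8,2)=56 f(8,4)=28 f(8,6)=8 f(8,8)=1
t=9: f(9,-3)=48 f(9,-1)=117 f(9,1)=125 f(9,3)=84 f(9,5)=36 f(9,7)=9 f(9,9)=1
t=10: f(10,-2)=165 f(10,0)=242 f(10,2)=209 f(10,4)=120 f(10,6)=45 f(10,8)=10 f(10,10)=1
t=11: f(11,-3)=165 f(11,-1)=407 f(11,1)=451 f(11,3)=329 f(11,5)=165 f(11,7)=55 f(11,9)=11 f(11,11)=1
t=12: f(12,-2)=572 f(12,0)=858 f(12,2)=780 f(12,4)=494 f(12,6)=220 f(12,8)=66 f(12,10)=12 f(12,12)=1
t=13: f(13,-3)=572 f(13,-1)=1430 f(13,1)=1638 f(13,3)=1274 f(13,5)=714 f(13,7)=286 f(13,9)=78 f(13,11)=13 f(13,13)=1
t=14: f(14,-2)=2002 f(14,0)=3068 f(14,2)=2912 f(14,4)=1988 f(14,6)=1000 f(14,8)=364 f(14,10)=91 f(14,12)=14 f(14,14)=1
t=15: f(15,-3)=2002 f(15,-1)=5070 f(15,1)=5980 f(15,3)=4900 f(15,5)=2988 f(15,7)=1364 f(15,9)=455 f(15,11)=105 f(15,13)=15 f(15,15)=1
t=16: f(16,-2)=7072 f(16,0)=11050 f(16,2)=10880 f(16,4)=7888 f(16,6)=4352 f(16,8)=1819 f(16,10)=560 f(16,12)=120 f(16,14)=16 f(16,16)=1
t=17: f(17,-3)=7072 f(17,-1)=18122 f(17,1)=21930 f(17,3)=18768 f(17,5)=12240 f(17,7)=6171 f(17,9)=2379 f(17,11)=680 f(17,13)=136 f(17,15)=17 f(17,17)=1
t=18: f(18,-2)=25194 f(18,0)=40052 f(18,2)=40698 f(18,4)=31008 f(18,6)=18411 f(18,8)=8550 f(18,10)=3059 f(18,12)=816 f(18,14)=153 f(18,16)=18 f(18,18)=1
t=19: f(19,-3)=25194 f(19,-1)=65246 f(19,1)=80750 f(19,3)=71706 f(19,5)=49419 f(19,7)=26961 f(19,9)=11609 f(19,11)=3875 f(19,13)=969 f(19,15)=171 f(19,17)=19 f(19,19)=1
t=20: f(20,-2)=90440 f(20,0)=145996 f(20,2)=152456 f(20,4)=121125 f(20,6)=76380 f(20,8)=38570 f(20,10)=15484 f(20,12)=4844 f(20,14)=1140 f(20,16)=190 f(20,18)=20 f(20,20)=1
t=21: f(21,-3)=90440 f(21,-1)=236436 f(21,1)=298452 f(21,3)=273581 f(21,5)=197505 f(21,7)=114950 f(21,9)=54054 f(21,11)=20328 f(21,13)=5984 f(21,15)=1330 f(21,17)=210 f(21,19)=21 f(21,21)=1
t=22: f(22,-2)=326876 f(22,0)=534888 f(22,2)=572033 f(22,4)=471086 f(22,6)=312455 f(22,8)=169004 f(22,10)=74382 f(22,12)=26312 f(22,14)=7314 f(22,16)=1540 f(22,18)=231 f(22,20)=22 f(22,22)=1
t=23: f(23,-3)=326876 f(23,-1)=861764 f(23,1)=1106921 f(23,3)=1043119 f(23,5)=783541 f(23,7)=481459 f(23,9)=243386 f(23,11)=100694 f(23,13)=33626 f(23,15)=8854 f(23,17)=1771 f(23,19)=253 f(23,21)=23 f(23,23)=1
Σ_s f(23,s) = 4992288
P = 4992288/8388608 = 156009/262144

Answer: 156009/262144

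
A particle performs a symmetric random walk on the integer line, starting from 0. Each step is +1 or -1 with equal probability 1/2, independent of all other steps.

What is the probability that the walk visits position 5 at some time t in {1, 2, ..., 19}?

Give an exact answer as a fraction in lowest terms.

Answer: 34495/131072

Derivation:
Count via complement. Let g(t,s) = #length-t paths at position s with S_1..S_t all ≠ 5.
g(t,s) = g(t-1,s-1) + g(t-1,s+1) for s ≠ 5; g(t,5) = 0.
t=0: g(0,0)=1
t=1: g(1,-1)=1 g(1,1)=1
t=2: g(2,-2)=1 g(2,0)=2 g(2,2)=1
t=3: g(3,-3)=1 g(3,-1)=3 g(3,1)=3 g(3,3)=1
t=4: g(4,-4)=1 g(4,-2)=4 g(4,0)=6 g(4,2)=4 g(4,4)=1
t=5: g(5,-5)=1 g(5,-3)=5 g(5,-1)=10 g(5,1)=10 g(5,3)=5
t=6: g(6,-6)=1 g(6,-4)=6 g(6,-2)=15 g(6,0)=20 g(6,2)=15 g(6,4)=5
t=7: g(7,-7)=1 g(7,-5)=7 g(7,-3)=21 g(7,-1)=35 g(7,1)=35 g(7,3)=20
t=8: g(8,-8)=1 g(8,-6)=8 g(8,-4)=28 g(8,-2)=56 g(8,0)=70 g(8,2)=55 g(8,4)=20
t=9: g(9,-9)=1 g(9,-7)=9 g(9,-5)=36 g(9,-3)=84 g(9,-1)=126 g(9,1)=125 g(9,3)=75
t=10: g(10,-10)=1 g(10,-8)=10 g(10,-6)=45 g(10,-4)=120 g(10,-2)=210 g(10,0)=251 g(10,2)=200 g(10,4)=75
t=11: g(11,-11)=1 g(11,-9)=11 g(11,-7)=55 g(11,-5)=165 g(11,-3)=330 g(11,-1)=461 g(11,1)=451 g(11,3)=275
t=12: g(12,-12)=1 g(12,-10)=12 g(12,-8)=66 g(12,-6)=220 g(12,-4)=495 g(12,-2)=791 g(12,0)=912 g(12,2)=726 g(12,4)=275
t=13: g(13,-13)=1 g(13,-11)=13 g(13,-9)=78 g(13,-7)=286 g(13,-5)=715 g(13,-3)=1286 g(13,-1)=1703 g(13,1)=1638 g(13,3)=1001
t=14: g(14,-14)=1 g(14,-12)=14 g(14,-10)=91 g(14,-8)=364 g(14,-6)=1001 g(14,-4)=2001 g(14,-2)=2989 g(14,0)=3341 g(14,2)=2639 g(14,4)=1001
t=15: g(15,-15)=1 g(15,-13)=15 g(15,-11)=105 g(15,-9)=455 g(15,-7)=1365 g(15,-5)=3002 g(15,-3)=4990 g(15,-1)=6330 g(15,1)=5980 g(15,3)=3640
t=16: g(16,-16)=1 g(16,-14)=16 g(16,-12)=120 g(16,-10)=560 g(16,-8)=1820 g(16,-6)=4367 g(16,-4)=7992 g(16,-2)=11320 g(16,0)=12310 g(16,2)=9620 g(16,4)=3640
t=17: g(17,-17)=1 g(17,-15)=17 g(17,-13)=136 g(17,-11)=680 g(17,-9)=2380 g(17,-7)=6187 g(17,-5)=12359 g(17,-3)=19312 g(17,-1)=23630 g(17,1)=21930 g(17,3)=13260
t=18: g(18,-18)=1 g(18,-16)=18 g(18,-14)=153 g(18,-12)=816 g(18,-10)=3060 g(18,-8)=8567 g(18,-6)=18546 g(18,-4)=31671 g(18,-2)=42942 g(18,0)=45560 g(18,2)=35190 g(18,4)=13260
t=19: g(19,-19)=1 g(19,-17)=19 g(19,-15)=171 g(19,-13)=969 g(19,-11)=3876 g(19,-9)=11627 g(19,-7)=27113 g(19,-5)=50217 g(19,-3)=74613 g(19,-1)=88502 g(19,1)=80750 g(19,3)=48450
Paths never hitting 5: Σ_s g(19,s) = 386308
Paths hitting 5: 2^19 - 386308 = 137980
P = 137980/524288 = 34495/131072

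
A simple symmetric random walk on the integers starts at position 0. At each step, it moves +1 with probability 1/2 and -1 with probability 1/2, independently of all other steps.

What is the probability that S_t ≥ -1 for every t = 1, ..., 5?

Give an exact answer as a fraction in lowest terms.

Answer: 5/8

Derivation:
Let f(t,s) = #length-t paths at position s with S_1..S_t all ≥ -1.
f(t,s) = f(t-1,s-1) + f(t-1,s+1) for s ≥ -1; f(t,s) = 0 for s < -1.
t=0: f(0,0)=1
t=1: f(1,-1)=1 f(1,1)=1
t=2: f(2,0)=2 f(2,2)=1
t=3: f(3,-1)=2 f(3,1)=3 f(3,3)=1
t=4: f(4,0)=5 f(4,2)=4 f(4,4)=1
t=5: f(5,-1)=5 f(5,1)=9 f(5,3)=5 f(5,5)=1
Σ_s f(5,s) = 20
P = 20/32 = 5/8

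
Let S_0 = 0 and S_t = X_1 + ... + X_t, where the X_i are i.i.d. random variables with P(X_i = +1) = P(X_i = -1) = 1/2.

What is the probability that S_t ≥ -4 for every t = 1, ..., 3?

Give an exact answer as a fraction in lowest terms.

Let f(t,s) = #length-t paths at position s with S_1..S_t all ≥ -4.
f(t,s) = f(t-1,s-1) + f(t-1,s+1) for s ≥ -4; f(t,s) = 0 for s < -4.
t=0: f(0,0)=1
t=1: f(1,-1)=1 f(1,1)=1
t=2: f(2,-2)=1 f(2,0)=2 f(2,2)=1
t=3: f(3,-3)=1 f(3,-1)=3 f(3,1)=3 f(3,3)=1
Σ_s f(3,s) = 8
P = 8/8 = 1

Answer: 1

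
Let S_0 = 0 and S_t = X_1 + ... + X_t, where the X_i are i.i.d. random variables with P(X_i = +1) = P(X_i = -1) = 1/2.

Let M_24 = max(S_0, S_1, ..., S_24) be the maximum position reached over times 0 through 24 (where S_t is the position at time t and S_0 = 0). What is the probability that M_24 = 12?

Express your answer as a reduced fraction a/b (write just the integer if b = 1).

Answer: 33649/4194304

Derivation:
Let M_24 = max(S_0,...,S_24). Use the reflection principle: for j ≥ 1, #{paths with M_24 ≥ j} = #{S_24 ≥ j} + #{S_24 ≥ j+1}.
By reflection, #{M_24 ≥ 12} = #{S_24 ≥ 12} + #{S_24 ≥ 13} = 190051 + 55455 = 245506.
#{M_24 ≥ 13} = #{S_24 ≥ 13} + #{S_24 ≥ 14} = 55455 + 55455 = 110910.
#{M_24 = 12} = 245506 - 110910 = 134596.
P(M_24 = 12) = 134596/16777216 = 33649/4194304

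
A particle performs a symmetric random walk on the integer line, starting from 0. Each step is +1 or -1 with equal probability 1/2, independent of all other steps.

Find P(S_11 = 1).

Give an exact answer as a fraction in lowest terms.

Answer: 231/1024

Derivation:
To reach position 1 after 11 steps: need 6 steps of +1 and 5 of -1.
Favorable paths: C(11,6) = 462
Total paths: 2^11 = 2048
P = 462/2048 = 231/1024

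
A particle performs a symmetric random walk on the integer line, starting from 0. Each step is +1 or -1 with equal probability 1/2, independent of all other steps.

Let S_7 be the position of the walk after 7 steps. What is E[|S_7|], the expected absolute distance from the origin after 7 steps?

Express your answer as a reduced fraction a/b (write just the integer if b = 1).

Answer: 35/16

Derivation:
S_7 takes values m ≡ 1 (mod 2) with |m| ≤ 7; P(S_7=m) = C(7,(7+m)/2)/2^7.
Total paths: 2^7 = 128
Distribution: P(S=-7)=1/128, P(S=-5)=7/128, P(S=-3)=21/128, P(S=-1)=35/128, P(S=1)=35/128, P(S=3)=21/128, P(S=5)=7/128, P(S=7)=1/128
E[|S_7|] = Σ_m |m|·P(S_7=m) = 280/128 = 35/16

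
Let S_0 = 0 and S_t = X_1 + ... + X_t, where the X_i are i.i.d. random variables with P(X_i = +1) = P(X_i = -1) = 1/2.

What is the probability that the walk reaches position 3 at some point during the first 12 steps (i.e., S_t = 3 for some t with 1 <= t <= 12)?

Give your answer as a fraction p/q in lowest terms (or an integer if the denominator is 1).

Count via complement. Let g(t,s) = #length-t paths at position s with S_1..S_t all ≠ 3.
g(t,s) = g(t-1,s-1) + g(t-1,s+1) for s ≠ 3; g(t,3) = 0.
t=0: g(0,0)=1
t=1: g(1,-1)=1 g(1,1)=1
t=2: g(2,-2)=1 g(2,0)=2 g(2,2)=1
t=3: g(3,-3)=1 g(3,-1)=3 g(3,1)=3
t=4: g(4,-4)=1 g(4,-2)=4 g(4,0)=6 g(4,2)=3
t=5: g(5,-5)=1 g(5,-3)=5 g(5,-1)=10 g(5,1)=9
t=6: g(6,-6)=1 g(6,-4)=6 g(6,-2)=15 g(6,0)=19 g(6,2)=9
t=7: g(7,-7)=1 g(7,-5)=7 g(7,-3)=21 g(7,-1)=34 g(7,1)=28
t=8: g(8,-8)=1 g(8,-6)=8 g(8,-4)=28 g(8,-2)=55 g(8,0)=62 g(8,2)=28
t=9: g(9,-9)=1 g(9,-7)=9 g(9,-5)=36 g(9,-3)=83 g(9,-1)=117 g(9,1)=90
t=10: g(10,-10)=1 g(10,-8)=10 g(10,-6)=45 g(10,-4)=119 g(10,-2)=200 g(10,0)=207 g(10,2)=90
t=11: g(11,-11)=1 g(11,-9)=11 g(11,-7)=55 g(11,-5)=164 g(11,-3)=319 g(11,-1)=407 g(11,1)=297
t=12: g(12,-12)=1 g(12,-10)=12 g(12,-8)=66 g(12,-6)=219 g(12,-4)=483 g(12,-2)=726 g(12,0)=704 g(12,2)=297
Paths never hitting 3: Σ_s g(12,s) = 2508
Paths hitting 3: 2^12 - 2508 = 1588
P = 1588/4096 = 397/1024

Answer: 397/1024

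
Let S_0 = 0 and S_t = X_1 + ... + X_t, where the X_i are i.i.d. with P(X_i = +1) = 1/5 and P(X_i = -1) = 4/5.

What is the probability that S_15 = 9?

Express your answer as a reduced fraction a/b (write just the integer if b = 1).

To reach position 9 after 15 steps: need 12 steps of +1 and 3 steps of -1.
Number of such sequences: C(15,12) = 455
Each has probability (1/5)^12 · (4/5)^3 = 64/30517578125
P = 455 · 64/30517578125 = 5824/6103515625

Answer: 5824/6103515625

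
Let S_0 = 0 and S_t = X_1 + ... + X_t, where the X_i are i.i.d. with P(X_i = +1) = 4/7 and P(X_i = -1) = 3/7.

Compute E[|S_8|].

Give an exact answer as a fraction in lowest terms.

Answer: 13629512/5764801

Derivation:
S_8 takes values m ≡ 0 (mod 2) with |m| ≤ 8; P(S_8=m) = C(8,(8+m)/2) · (4/7)^((8+m)/2) · (3/7)^((8-m)/2).
Distribution: P(S=-8)=6561/5764801, P(S=-6)=69984/5764801, P(S=-4)=46656/823543, P(S=-2)=124416/823543, P(S=0)=207360/823543, P(S=2)=221184/823543, P(S=4)=147456/823543, P(S=6)=393216/5764801, P(S=8)=65536/5764801
E[|S_8|] = Σ_m |m|·P(S_8=m) = 13629512/5764801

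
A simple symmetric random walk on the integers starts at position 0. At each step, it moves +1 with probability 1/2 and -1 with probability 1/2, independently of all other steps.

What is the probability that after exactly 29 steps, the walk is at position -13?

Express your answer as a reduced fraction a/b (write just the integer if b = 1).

To reach position -13 after 29 steps: need 8 steps of +1 and 21 of -1.
Favorable paths: C(29,8) = 4292145
Total paths: 2^29 = 536870912
P = 4292145/536870912 = 4292145/536870912

Answer: 4292145/536870912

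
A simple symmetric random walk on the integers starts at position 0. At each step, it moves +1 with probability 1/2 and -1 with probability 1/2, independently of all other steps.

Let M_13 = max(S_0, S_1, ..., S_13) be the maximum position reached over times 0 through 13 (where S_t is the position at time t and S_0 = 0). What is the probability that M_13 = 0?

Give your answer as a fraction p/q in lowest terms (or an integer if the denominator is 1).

Let M_13 = max(S_0,...,S_13). Use the reflection principle: for j ≥ 1, #{paths with M_13 ≥ j} = #{S_13 ≥ j} + #{S_13 ≥ j+1}.
P(M_13 ≥ 0) = 1 since S_0 = 0, so #{M_13 ≥ 0} = 8192.
#{M_13 ≥ 1} = #{S_13 ≥ 1} + #{S_13 ≥ 2} = 4096 + 2380 = 6476.
#{M_13 = 0} = 8192 - 6476 = 1716.
P(M_13 = 0) = 1716/8192 = 429/2048

Answer: 429/2048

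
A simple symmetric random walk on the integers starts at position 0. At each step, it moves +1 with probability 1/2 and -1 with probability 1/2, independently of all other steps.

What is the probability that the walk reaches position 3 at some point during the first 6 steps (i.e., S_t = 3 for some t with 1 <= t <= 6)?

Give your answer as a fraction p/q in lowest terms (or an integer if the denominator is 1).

Answer: 7/32

Derivation:
Count via complement. Let g(t,s) = #length-t paths at position s with S_1..S_t all ≠ 3.
g(t,s) = g(t-1,s-1) + g(t-1,s+1) for s ≠ 3; g(t,3) = 0.
t=0: g(0,0)=1
t=1: g(1,-1)=1 g(1,1)=1
t=2: g(2,-2)=1 g(2,0)=2 g(2,2)=1
t=3: g(3,-3)=1 g(3,-1)=3 g(3,1)=3
t=4: g(4,-4)=1 g(4,-2)=4 g(4,0)=6 g(4,2)=3
t=5: g(5,-5)=1 g(5,-3)=5 g(5,-1)=10 g(5,1)=9
t=6: g(6,-6)=1 g(6,-4)=6 g(6,-2)=15 g(6,0)=19 g(6,2)=9
Paths never hitting 3: Σ_s g(6,s) = 50
Paths hitting 3: 2^6 - 50 = 14
P = 14/64 = 7/32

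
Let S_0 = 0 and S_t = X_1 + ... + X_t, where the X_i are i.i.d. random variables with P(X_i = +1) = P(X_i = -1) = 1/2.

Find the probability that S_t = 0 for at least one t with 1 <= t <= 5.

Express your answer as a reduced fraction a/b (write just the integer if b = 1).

Answer: 5/8

Derivation:
Count via complement. Let g(t,s) = #length-t paths at position s with S_1..S_t all ≠ 0.
g(t,s) = g(t-1,s-1) + g(t-1,s+1) for s ≠ 0; g(t,0) = 0.
t=0: g(0,0)=1
t=1: g(1,-1)=1 g(1,1)=1
t=2: g(2,-2)=1 g(2,2)=1
t=3: g(3,-3)=1 g(3,-1)=1 g(3,1)=1 g(3,3)=1
t=4: g(4,-4)=1 g(4,-2)=2 g(4,2)=2 g(4,4)=1
t=5: g(5,-5)=1 g(5,-3)=3 g(5,-1)=2 g(5,1)=2 g(5,3)=3 g(5,5)=1
Paths never hitting 0: Σ_s g(5,s) = 12
Paths hitting 0: 2^5 - 12 = 20
P = 20/32 = 5/8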